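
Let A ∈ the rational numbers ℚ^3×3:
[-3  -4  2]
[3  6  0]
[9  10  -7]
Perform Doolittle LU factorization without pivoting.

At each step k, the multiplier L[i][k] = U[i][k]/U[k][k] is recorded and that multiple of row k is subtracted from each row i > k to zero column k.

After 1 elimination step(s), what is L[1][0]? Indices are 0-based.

L[1][0] = -1

[col 0] pivot -3
  R1 -= -1*R0 → (0, 2, 2)  (L[1][0] := -1)
  R2 -= -3*R0 → (0, -2, -1)  (L[2][0] := -3)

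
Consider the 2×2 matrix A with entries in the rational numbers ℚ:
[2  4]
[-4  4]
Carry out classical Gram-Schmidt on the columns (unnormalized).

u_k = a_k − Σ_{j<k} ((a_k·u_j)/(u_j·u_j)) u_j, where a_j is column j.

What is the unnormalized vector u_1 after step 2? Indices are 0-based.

Step 1: u_0 = a_0 = (2, -4).
Step 2: u_1 = a_1 − (-2/5)·u_0 = (24/5, 12/5).

u_1 = (24/5, 12/5)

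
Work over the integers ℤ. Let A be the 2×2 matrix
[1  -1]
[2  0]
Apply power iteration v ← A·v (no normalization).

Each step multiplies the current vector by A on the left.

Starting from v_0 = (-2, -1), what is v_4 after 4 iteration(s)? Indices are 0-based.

v_0 = (-2, -1).
v_1 = A·v_0 = (-1, -4).
v_2 = A·v_1 = (3, -2).
v_3 = A·v_2 = (5, 6).
v_4 = A·v_3 = (-1, 10).

v_4 = (-1, 10)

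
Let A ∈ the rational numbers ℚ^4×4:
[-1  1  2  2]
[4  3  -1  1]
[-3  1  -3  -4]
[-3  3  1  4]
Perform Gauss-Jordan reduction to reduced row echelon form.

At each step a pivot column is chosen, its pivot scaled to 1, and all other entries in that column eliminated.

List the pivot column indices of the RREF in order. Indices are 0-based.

pivot columns: 0, 1, 2, 3

step 1: normalize row 0 (÷-1) = (1, -1, -2, -2)
  row 1: subtract 4×row0 = (0, 7, 7, 9)
  row 2: subtract -3×row0 = (0, -2, -9, -10)
  row 3: subtract -3×row0 = (0, 0, -5, -2)
step 2: normalize row 1 (÷7) = (0, 1, 1, 9/7)
  row 0: subtract -1×row1 = (1, 0, -1, -5/7)
  row 2: subtract -2×row1 = (0, 0, -7, -52/7)
step 3: normalize row 2 (÷-7) = (0, 0, 1, 52/49)
  row 0: subtract -1×row2 = (1, 0, 0, 17/49)
  row 1: subtract 1×row2 = (0, 1, 0, 11/49)
  row 3: subtract -5×row2 = (0, 0, 0, 162/49)
step 4: normalize row 3 (÷162/49) = (0, 0, 0, 1)
  row 0: subtract 17/49×row3 = (1, 0, 0, 0)
  row 1: subtract 11/49×row3 = (0, 1, 0, 0)
  row 2: subtract 52/49×row3 = (0, 0, 1, 0)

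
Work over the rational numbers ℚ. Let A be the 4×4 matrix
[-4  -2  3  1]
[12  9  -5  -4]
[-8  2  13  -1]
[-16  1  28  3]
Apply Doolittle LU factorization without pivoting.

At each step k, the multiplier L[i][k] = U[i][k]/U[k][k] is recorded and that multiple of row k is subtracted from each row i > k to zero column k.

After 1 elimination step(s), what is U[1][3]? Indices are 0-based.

k=0: U[0][0]=-4
  eliminate (1,0): mult=-3, new row 1: (0, 3, 4, -1); set L[1][0]=-3
  eliminate (2,0): mult=2, new row 2: (0, 6, 7, -3); set L[2][0]=2
  eliminate (3,0): mult=4, new row 3: (0, 9, 16, -1); set L[3][0]=4

U[1][3] = -1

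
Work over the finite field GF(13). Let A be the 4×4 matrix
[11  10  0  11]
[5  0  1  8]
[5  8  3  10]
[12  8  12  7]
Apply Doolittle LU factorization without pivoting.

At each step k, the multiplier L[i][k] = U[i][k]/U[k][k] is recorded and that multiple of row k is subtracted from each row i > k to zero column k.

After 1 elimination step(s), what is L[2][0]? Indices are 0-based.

[col 0] pivot 11
  R1 -= 4*R0 → (0, 12, 1, 3)  (L[1][0] := 4)
  R2 -= 4*R0 → (0, 7, 3, 5)  (L[2][0] := 4)
  R3 -= 7*R0 → (0, 3, 12, 8)  (L[3][0] := 7)

L[2][0] = 4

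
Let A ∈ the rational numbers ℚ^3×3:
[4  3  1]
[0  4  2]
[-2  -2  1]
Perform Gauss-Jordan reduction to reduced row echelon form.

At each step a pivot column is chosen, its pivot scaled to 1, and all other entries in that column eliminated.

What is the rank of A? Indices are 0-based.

pivot(0,0)=4: scale R0 → (1, 3/4, 1/4)
  clear (2,0): R2 −= (-2)R0 → (0, -1/2, 3/2)
pivot(1,1)=4: scale R1 → (0, 1, 1/2)
  clear (0,1): R0 −= (3/4)R1 → (1, 0, -1/8)
  clear (2,1): R2 −= (-1/2)R1 → (0, 0, 7/4)
pivot(2,2)=7/4: scale R2 → (0, 0, 1)
  clear (0,2): R0 −= (-1/8)R2 → (1, 0, 0)
  clear (1,2): R1 −= (1/2)R2 → (0, 1, 0)

rank = 3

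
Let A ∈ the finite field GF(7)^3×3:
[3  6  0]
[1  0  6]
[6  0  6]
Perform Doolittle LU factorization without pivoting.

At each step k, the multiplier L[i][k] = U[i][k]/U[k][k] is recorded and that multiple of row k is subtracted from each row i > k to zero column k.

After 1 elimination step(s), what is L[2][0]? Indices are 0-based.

L[2][0] = 2

[col 0] pivot 3
  R1 -= 5*R0 → (0, 5, 6)  (L[1][0] := 5)
  R2 -= 2*R0 → (0, 2, 6)  (L[2][0] := 2)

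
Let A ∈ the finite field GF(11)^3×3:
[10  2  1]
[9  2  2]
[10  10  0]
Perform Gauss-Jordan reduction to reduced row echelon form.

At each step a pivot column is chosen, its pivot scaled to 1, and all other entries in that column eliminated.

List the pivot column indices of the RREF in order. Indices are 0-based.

step 1: normalize row 0 (÷10) = (1, 9, 10)
  row 1: subtract 9×row0 = (0, 9, 0)
  row 2: subtract 10×row0 = (0, 8, 10)
step 2: normalize row 1 (÷9) = (0, 1, 0)
  row 0: subtract 9×row1 = (1, 0, 10)
  row 2: subtract 8×row1 = (0, 0, 10)
step 3: normalize row 2 (÷10) = (0, 0, 1)
  row 0: subtract 10×row2 = (1, 0, 0)

pivot columns: 0, 1, 2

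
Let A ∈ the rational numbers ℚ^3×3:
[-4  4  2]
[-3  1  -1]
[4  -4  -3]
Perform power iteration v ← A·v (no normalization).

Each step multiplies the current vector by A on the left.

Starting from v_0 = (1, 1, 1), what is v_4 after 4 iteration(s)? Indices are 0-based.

v_4 = (-714, -204, 881)

v_0 = (1, 1, 1).
v_1 = A·v_0 = (2, -3, -3).
v_2 = A·v_1 = (-26, -6, 29).
v_3 = A·v_2 = (138, 43, -167).
v_4 = A·v_3 = (-714, -204, 881).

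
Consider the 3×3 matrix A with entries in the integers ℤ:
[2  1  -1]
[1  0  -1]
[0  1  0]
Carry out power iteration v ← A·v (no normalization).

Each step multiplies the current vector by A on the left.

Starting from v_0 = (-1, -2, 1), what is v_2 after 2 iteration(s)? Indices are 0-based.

v_0 = (-1, -2, 1).
v_1 = A·v_0 = (-5, -2, -2).
v_2 = A·v_1 = (-10, -3, -2).

v_2 = (-10, -3, -2)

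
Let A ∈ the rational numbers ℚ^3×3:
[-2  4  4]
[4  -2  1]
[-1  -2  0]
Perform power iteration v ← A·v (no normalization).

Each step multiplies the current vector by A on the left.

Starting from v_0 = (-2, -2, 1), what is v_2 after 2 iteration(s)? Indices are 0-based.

v_2 = (12, 12, 6)

v_0 = (-2, -2, 1).
v_1 = A·v_0 = (0, -3, 6).
v_2 = A·v_1 = (12, 12, 6).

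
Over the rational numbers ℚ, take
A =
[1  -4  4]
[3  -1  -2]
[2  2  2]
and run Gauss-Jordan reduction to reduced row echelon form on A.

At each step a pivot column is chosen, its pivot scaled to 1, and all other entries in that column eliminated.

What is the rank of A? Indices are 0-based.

step 1: normalize row 0 (÷1) = (1, -4, 4)
  row 1: subtract 3×row0 = (0, 11, -14)
  row 2: subtract 2×row0 = (0, 10, -6)
step 2: normalize row 1 (÷11) = (0, 1, -14/11)
  row 0: subtract -4×row1 = (1, 0, -12/11)
  row 2: subtract 10×row1 = (0, 0, 74/11)
step 3: normalize row 2 (÷74/11) = (0, 0, 1)
  row 0: subtract -12/11×row2 = (1, 0, 0)
  row 1: subtract -14/11×row2 = (0, 1, 0)

rank = 3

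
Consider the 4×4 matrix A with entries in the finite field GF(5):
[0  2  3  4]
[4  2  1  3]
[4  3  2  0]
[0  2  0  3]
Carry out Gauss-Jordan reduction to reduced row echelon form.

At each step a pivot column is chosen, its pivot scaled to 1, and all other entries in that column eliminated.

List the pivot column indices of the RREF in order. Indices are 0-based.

pivot(0,0): swap R0↔R1
pivot(0,0)=4: scale R0 → (1, 3, 4, 2)
  clear (2,0): R2 −= (4)R0 → (0, 1, 1, 2)
pivot(1,1)=2: scale R1 → (0, 1, 4, 2)
  clear (0,1): R0 −= (3)R1 → (1, 0, 2, 1)
  clear (2,1): R2 −= (1)R1 → (0, 0, 2, 0)
  clear (3,1): R3 −= (2)R1 → (0, 0, 2, 4)
pivot(2,2)=2: scale R2 → (0, 0, 1, 0)
  clear (0,2): R0 −= (2)R2 → (1, 0, 0, 1)
  clear (1,2): R1 −= (4)R2 → (0, 1, 0, 2)
  clear (3,2): R3 −= (2)R2 → (0, 0, 0, 4)
pivot(3,3)=4: scale R3 → (0, 0, 0, 1)
  clear (0,3): R0 −= (1)R3 → (1, 0, 0, 0)
  clear (1,3): R1 −= (2)R3 → (0, 1, 0, 0)

pivot columns: 0, 1, 2, 3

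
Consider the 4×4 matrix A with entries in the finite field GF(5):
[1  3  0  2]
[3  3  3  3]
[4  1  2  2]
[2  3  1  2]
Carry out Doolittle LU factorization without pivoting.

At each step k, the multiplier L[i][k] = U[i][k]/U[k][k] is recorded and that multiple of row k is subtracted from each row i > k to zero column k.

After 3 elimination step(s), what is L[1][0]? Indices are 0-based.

L[1][0] = 3

Step 1: pivot at (0,0) is 1.
  row1 ← row1 − (3)·row0  ⇒  L[1][0]=3, U row1=(0, 4, 3, 2)
  row2 ← row2 − (4)·row0  ⇒  L[2][0]=4, U row2=(0, 4, 2, 4)
  row3 ← row3 − (2)·row0  ⇒  L[3][0]=2, U row3=(0, 2, 1, 3)
Step 2: pivot at (1,1) is 4.
  row2 ← row2 − (1)·row1  ⇒  L[2][1]=1, U row2=(0, 0, 4, 2)
  row3 ← row3 − (3)·row1  ⇒  L[3][1]=3, U row3=(0, 0, 2, 2)
Step 3: pivot at (2,2) is 4.
  row3 ← row3 − (3)·row2  ⇒  L[3][2]=3, U row3=(0, 0, 0, 1)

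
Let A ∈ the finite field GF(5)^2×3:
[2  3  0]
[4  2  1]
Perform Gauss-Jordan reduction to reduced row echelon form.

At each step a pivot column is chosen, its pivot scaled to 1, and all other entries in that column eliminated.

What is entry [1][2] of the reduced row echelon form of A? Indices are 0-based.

step 1: normalize row 0 (÷2) = (1, 4, 0)
  row 1: subtract 4×row0 = (0, 1, 1)
step 2: normalize row 1 (÷1) = (0, 1, 1)
  row 0: subtract 4×row1 = (1, 0, 1)

M[1][2] = 1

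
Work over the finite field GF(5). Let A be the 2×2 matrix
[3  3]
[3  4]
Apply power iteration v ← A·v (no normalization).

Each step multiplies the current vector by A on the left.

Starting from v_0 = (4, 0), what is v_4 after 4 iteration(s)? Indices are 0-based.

v_0 = (4, 0).
v_1 = A·v_0 = (2, 2).
v_2 = A·v_1 = (2, 4).
v_3 = A·v_2 = (3, 2).
v_4 = A·v_3 = (0, 2).

v_4 = (0, 2)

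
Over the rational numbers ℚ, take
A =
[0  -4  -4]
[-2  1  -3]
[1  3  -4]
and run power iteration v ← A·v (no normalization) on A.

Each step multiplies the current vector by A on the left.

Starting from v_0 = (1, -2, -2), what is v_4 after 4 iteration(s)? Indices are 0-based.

v_4 = (824, 270, 737)

v_0 = (1, -2, -2).
v_1 = A·v_0 = (16, 2, 3).
v_2 = A·v_1 = (-20, -39, 10).
v_3 = A·v_2 = (116, -29, -177).
v_4 = A·v_3 = (824, 270, 737).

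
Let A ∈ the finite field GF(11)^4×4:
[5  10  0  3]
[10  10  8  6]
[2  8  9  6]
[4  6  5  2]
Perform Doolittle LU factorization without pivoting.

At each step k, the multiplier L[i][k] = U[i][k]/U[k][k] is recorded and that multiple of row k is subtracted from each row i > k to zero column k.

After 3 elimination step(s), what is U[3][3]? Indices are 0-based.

k=0: U[0][0]=5
  eliminate (1,0): mult=2, new row 1: (0, 1, 8, 0); set L[1][0]=2
  eliminate (2,0): mult=7, new row 2: (0, 4, 9, 7); set L[2][0]=7
  eliminate (3,0): mult=3, new row 3: (0, 9, 5, 4); set L[3][0]=3
k=1: U[1][1]=1
  eliminate (2,1): mult=4, new row 2: (0, 0, 10, 7); set L[2][1]=4
  eliminate (3,1): mult=9, new row 3: (0, 0, 10, 4); set L[3][1]=9
k=2: U[2][2]=10
  eliminate (3,2): mult=1, new row 3: (0, 0, 0, 8); set L[3][2]=1

U[3][3] = 8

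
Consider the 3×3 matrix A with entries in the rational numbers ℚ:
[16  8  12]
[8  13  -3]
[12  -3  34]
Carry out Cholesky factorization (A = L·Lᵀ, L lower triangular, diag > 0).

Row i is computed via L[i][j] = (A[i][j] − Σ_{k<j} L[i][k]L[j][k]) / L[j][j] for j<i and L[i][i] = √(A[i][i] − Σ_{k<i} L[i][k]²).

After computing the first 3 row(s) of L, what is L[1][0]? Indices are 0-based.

Step 1: L[0][0] = √(16) = 4.
  L[1][0] = (8) / L[0][0] = 2.
Step 2: L[1][1] = √(9) = 3.
  L[2][0] = (12) / L[0][0] = 3.
  L[2][1] = (-9) / L[1][1] = -3.
Step 3: L[2][2] = √(16) = 4.

L[1][0] = 2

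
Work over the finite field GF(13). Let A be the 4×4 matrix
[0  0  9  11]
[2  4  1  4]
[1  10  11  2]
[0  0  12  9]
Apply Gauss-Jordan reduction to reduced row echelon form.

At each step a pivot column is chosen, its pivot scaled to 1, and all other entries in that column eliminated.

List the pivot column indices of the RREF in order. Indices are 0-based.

pivot columns: 0, 1, 2, 3

pivot(0,0): swap R0↔R1
pivot(0,0)=2: scale R0 → (1, 2, 7, 2)
  clear (2,0): R2 −= (1)R0 → (0, 8, 4, 0)
pivot(1,1): swap R1↔R2
pivot(1,1)=8: scale R1 → (0, 1, 7, 0)
  clear (0,1): R0 −= (2)R1 → (1, 0, 6, 2)
pivot(2,2)=9: scale R2 → (0, 0, 1, 7)
  clear (0,2): R0 −= (6)R2 → (1, 0, 0, 12)
  clear (1,2): R1 −= (7)R2 → (0, 1, 0, 3)
  clear (3,2): R3 −= (12)R2 → (0, 0, 0, 3)
pivot(3,3)=3: scale R3 → (0, 0, 0, 1)
  clear (0,3): R0 −= (12)R3 → (1, 0, 0, 0)
  clear (1,3): R1 −= (3)R3 → (0, 1, 0, 0)
  clear (2,3): R2 −= (7)R3 → (0, 0, 1, 0)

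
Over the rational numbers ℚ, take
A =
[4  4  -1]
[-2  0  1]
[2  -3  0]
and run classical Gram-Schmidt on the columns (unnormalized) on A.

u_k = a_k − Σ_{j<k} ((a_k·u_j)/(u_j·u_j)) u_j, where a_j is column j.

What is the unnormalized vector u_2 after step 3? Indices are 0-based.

u_2 = (21/125, 14/25, 28/125)

Step 1: u_0 = a_0 = (4, -2, 2).
Step 2: u_1 = a_1 − (5/12)·u_0 = (7/3, 5/6, -23/6).
Step 3: u_2 = a_2 − (-1/4)·u_0 − (-9/125)·u_1 = (21/125, 14/25, 28/125).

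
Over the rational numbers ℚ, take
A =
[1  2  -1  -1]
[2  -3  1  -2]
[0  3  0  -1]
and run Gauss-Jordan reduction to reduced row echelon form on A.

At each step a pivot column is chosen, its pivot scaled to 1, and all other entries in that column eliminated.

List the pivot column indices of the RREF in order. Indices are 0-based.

pivot columns: 0, 1, 2

step 1: normalize row 0 (÷1) = (1, 2, -1, -1)
  row 1: subtract 2×row0 = (0, -7, 3, 0)
step 2: normalize row 1 (÷-7) = (0, 1, -3/7, 0)
  row 0: subtract 2×row1 = (1, 0, -1/7, -1)
  row 2: subtract 3×row1 = (0, 0, 9/7, -1)
step 3: normalize row 2 (÷9/7) = (0, 0, 1, -7/9)
  row 0: subtract -1/7×row2 = (1, 0, 0, -10/9)
  row 1: subtract -3/7×row2 = (0, 1, 0, -1/3)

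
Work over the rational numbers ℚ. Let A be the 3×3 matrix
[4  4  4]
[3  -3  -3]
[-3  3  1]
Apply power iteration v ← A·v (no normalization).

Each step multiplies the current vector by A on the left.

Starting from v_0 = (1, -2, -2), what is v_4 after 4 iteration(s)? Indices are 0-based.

v_4 = (-720, 300, -344)

v_0 = (1, -2, -2).
v_1 = A·v_0 = (-12, 15, -11).
v_2 = A·v_1 = (-32, -48, 70).
v_3 = A·v_2 = (-40, -162, 22).
v_4 = A·v_3 = (-720, 300, -344).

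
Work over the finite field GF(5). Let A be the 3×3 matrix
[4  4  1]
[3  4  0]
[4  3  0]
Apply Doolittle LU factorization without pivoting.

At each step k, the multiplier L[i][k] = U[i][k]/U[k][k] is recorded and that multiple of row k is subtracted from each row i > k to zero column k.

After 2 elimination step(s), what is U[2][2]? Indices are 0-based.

k=0: U[0][0]=4
  eliminate (1,0): mult=2, new row 1: (0, 1, 3); set L[1][0]=2
  eliminate (2,0): mult=1, new row 2: (0, 4, 4); set L[2][0]=1
k=1: U[1][1]=1
  eliminate (2,1): mult=4, new row 2: (0, 0, 2); set L[2][1]=4

U[2][2] = 2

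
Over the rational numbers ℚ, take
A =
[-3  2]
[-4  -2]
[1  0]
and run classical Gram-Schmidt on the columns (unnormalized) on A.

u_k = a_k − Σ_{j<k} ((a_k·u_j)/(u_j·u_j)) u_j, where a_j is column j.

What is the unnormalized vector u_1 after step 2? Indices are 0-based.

u_1 = (29/13, -22/13, -1/13)

Step 1: u_0 = a_0 = (-3, -4, 1).
Step 2: u_1 = a_1 − (1/13)·u_0 = (29/13, -22/13, -1/13).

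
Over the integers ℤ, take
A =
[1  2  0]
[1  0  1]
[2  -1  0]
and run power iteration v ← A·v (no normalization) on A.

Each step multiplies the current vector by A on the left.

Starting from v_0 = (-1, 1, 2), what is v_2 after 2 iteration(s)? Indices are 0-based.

v_2 = (3, -2, 1)

v_0 = (-1, 1, 2).
v_1 = A·v_0 = (1, 1, -3).
v_2 = A·v_1 = (3, -2, 1).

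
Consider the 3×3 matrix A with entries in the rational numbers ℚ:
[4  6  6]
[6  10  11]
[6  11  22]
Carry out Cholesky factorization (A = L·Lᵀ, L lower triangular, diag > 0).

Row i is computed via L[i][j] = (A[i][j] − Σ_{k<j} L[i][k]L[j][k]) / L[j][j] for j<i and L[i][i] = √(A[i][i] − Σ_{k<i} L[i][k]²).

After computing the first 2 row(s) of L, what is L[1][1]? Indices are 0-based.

L[1][1] = 1

Step 1: L[0][0] = √(4) = 2.
  L[1][0] = (6) / L[0][0] = 3.
Step 2: L[1][1] = √(1) = 1.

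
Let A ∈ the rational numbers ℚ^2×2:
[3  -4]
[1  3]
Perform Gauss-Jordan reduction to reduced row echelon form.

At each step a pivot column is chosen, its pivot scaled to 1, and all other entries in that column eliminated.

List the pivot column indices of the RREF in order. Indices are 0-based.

[1] R0 /= 3  ⇒  (1, -4/3)
     R1 -= 1·R0  ⇒  (0, 13/3)
[2] R1 /= 13/3  ⇒  (0, 1)
     R0 -= -4/3·R1  ⇒  (1, 0)

pivot columns: 0, 1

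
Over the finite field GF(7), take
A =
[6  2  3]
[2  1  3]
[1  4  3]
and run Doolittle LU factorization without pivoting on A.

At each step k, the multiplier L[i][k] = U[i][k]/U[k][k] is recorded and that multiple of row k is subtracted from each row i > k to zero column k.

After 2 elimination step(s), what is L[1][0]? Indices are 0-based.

L[1][0] = 5

Step 1: pivot at (0,0) is 6.
  row1 ← row1 − (5)·row0  ⇒  L[1][0]=5, U row1=(0, 5, 2)
  row2 ← row2 − (6)·row0  ⇒  L[2][0]=6, U row2=(0, 6, 6)
Step 2: pivot at (1,1) is 5.
  row2 ← row2 − (4)·row1  ⇒  L[2][1]=4, U row2=(0, 0, 5)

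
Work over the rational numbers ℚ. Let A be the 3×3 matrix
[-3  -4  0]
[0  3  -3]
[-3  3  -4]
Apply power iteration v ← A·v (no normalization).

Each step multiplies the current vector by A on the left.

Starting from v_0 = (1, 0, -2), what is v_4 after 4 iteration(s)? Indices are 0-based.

v_4 = (-51, -114, -239)

v_0 = (1, 0, -2).
v_1 = A·v_0 = (-3, 6, 5).
v_2 = A·v_1 = (-15, 3, 7).
v_3 = A·v_2 = (33, -12, 26).
v_4 = A·v_3 = (-51, -114, -239).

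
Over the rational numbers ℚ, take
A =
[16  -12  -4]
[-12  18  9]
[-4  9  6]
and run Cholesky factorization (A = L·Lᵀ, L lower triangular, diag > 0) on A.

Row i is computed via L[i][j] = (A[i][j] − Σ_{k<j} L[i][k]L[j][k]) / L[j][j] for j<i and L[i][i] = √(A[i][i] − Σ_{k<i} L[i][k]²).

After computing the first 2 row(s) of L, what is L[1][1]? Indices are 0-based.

Step 1: L[0][0] = √(16) = 4.
  L[1][0] = (-12) / L[0][0] = -3.
Step 2: L[1][1] = √(9) = 3.

L[1][1] = 3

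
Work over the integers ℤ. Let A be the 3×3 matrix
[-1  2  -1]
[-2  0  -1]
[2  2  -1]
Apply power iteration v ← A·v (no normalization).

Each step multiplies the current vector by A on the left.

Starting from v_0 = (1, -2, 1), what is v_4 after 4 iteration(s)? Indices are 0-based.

v_0 = (1, -2, 1).
v_1 = A·v_0 = (-6, -3, -3).
v_2 = A·v_1 = (3, 15, -15).
v_3 = A·v_2 = (42, 9, 51).
v_4 = A·v_3 = (-75, -135, 51).

v_4 = (-75, -135, 51)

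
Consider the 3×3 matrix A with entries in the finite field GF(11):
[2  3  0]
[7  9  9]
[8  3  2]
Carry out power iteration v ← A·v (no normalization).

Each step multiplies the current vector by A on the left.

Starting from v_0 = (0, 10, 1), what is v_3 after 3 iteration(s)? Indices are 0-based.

v_0 = (0, 10, 1).
v_1 = A·v_0 = (8, 0, 10).
v_2 = A·v_1 = (5, 3, 7).
v_3 = A·v_2 = (8, 4, 8).

v_3 = (8, 4, 8)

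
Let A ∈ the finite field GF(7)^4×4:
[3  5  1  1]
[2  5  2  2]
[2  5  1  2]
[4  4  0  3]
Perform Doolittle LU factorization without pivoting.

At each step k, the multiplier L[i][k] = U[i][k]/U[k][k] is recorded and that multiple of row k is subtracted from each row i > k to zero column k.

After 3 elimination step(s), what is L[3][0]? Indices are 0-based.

k=0: U[0][0]=3
  eliminate (1,0): mult=3, new row 1: (0, 4, 6, 6); set L[1][0]=3
  eliminate (2,0): mult=3, new row 2: (0, 4, 5, 6); set L[2][0]=3
  eliminate (3,0): mult=6, new row 3: (0, 2, 1, 4); set L[3][0]=6
k=1: U[1][1]=4
  eliminate (2,1): mult=1, new row 2: (0, 0, 6, 0); set L[2][1]=1
  eliminate (3,1): mult=4, new row 3: (0, 0, 5, 1); set L[3][1]=4
k=2: U[2][2]=6
  eliminate (3,2): mult=2, new row 3: (0, 0, 0, 1); set L[3][2]=2

L[3][0] = 6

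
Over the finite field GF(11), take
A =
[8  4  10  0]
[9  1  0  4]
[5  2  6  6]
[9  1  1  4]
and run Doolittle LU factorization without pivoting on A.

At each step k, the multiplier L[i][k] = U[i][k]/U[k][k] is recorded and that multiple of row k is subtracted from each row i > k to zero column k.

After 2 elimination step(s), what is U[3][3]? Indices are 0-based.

[col 0] pivot 8
  R1 -= 8*R0 → (0, 2, 8, 4)  (L[1][0] := 8)
  R2 -= 2*R0 → (0, 5, 8, 6)  (L[2][0] := 2)
  R3 -= 8*R0 → (0, 2, 9, 4)  (L[3][0] := 8)
[col 1] pivot 2
  R2 -= 8*R1 → (0, 0, 10, 7)  (L[2][1] := 8)
  R3 -= 1*R1 → (0, 0, 1, 0)  (L[3][1] := 1)

U[3][3] = 0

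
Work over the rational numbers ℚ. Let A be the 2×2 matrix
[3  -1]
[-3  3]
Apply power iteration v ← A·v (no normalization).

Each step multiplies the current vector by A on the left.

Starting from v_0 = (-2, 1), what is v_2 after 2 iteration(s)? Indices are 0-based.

v_2 = (-30, 48)

v_0 = (-2, 1).
v_1 = A·v_0 = (-7, 9).
v_2 = A·v_1 = (-30, 48).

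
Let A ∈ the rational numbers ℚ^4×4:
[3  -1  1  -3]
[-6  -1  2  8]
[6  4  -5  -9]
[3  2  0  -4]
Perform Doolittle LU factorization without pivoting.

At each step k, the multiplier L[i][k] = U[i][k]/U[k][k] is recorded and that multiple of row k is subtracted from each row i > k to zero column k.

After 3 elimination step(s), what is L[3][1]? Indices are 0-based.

[col 0] pivot 3
  R1 -= -2*R0 → (0, -3, 4, 2)  (L[1][0] := -2)
  R2 -= 2*R0 → (0, 6, -7, -3)  (L[2][0] := 2)
  R3 -= 1*R0 → (0, 3, -1, -1)  (L[3][0] := 1)
[col 1] pivot -3
  R2 -= -2*R1 → (0, 0, 1, 1)  (L[2][1] := -2)
  R3 -= -1*R1 → (0, 0, 3, 1)  (L[3][1] := -1)
[col 2] pivot 1
  R3 -= 3*R2 → (0, 0, 0, -2)  (L[3][2] := 3)

L[3][1] = -1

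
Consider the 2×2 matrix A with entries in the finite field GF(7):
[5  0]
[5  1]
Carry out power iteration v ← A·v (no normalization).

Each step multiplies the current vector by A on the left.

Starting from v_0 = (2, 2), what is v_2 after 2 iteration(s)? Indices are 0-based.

v_0 = (2, 2).
v_1 = A·v_0 = (3, 5).
v_2 = A·v_1 = (1, 6).

v_2 = (1, 6)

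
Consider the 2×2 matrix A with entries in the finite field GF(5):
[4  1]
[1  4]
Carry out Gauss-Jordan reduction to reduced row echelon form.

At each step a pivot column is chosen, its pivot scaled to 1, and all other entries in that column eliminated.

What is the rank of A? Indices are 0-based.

rank = 1

pivot(0,0)=4: scale R0 → (1, 4)
  clear (1,0): R1 −= (1)R0 → (0, 0)
col 1: no nonzero at/below row 1; advance.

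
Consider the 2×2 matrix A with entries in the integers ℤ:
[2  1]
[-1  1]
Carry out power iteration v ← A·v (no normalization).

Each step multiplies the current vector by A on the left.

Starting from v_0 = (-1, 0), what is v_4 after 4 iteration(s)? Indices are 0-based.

v_0 = (-1, 0).
v_1 = A·v_0 = (-2, 1).
v_2 = A·v_1 = (-3, 3).
v_3 = A·v_2 = (-3, 6).
v_4 = A·v_3 = (0, 9).

v_4 = (0, 9)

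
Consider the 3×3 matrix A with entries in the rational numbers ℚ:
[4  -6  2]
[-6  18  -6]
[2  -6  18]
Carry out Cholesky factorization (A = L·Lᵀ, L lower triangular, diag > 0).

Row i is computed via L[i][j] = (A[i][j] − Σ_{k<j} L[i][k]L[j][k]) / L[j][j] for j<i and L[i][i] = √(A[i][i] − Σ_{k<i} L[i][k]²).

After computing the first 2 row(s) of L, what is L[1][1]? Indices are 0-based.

Step 1: L[0][0] = √(4) = 2.
  L[1][0] = (-6) / L[0][0] = -3.
Step 2: L[1][1] = √(9) = 3.

L[1][1] = 3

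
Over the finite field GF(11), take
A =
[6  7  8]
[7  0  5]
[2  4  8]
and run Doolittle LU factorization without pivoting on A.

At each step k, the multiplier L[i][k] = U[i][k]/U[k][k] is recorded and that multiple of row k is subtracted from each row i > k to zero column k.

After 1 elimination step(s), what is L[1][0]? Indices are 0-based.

L[1][0] = 3

[col 0] pivot 6
  R1 -= 3*R0 → (0, 1, 3)  (L[1][0] := 3)
  R2 -= 4*R0 → (0, 9, 9)  (L[2][0] := 4)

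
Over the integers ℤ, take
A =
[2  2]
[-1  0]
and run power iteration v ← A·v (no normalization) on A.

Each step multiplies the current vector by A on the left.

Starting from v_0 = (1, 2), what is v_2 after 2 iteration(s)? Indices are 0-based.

v_0 = (1, 2).
v_1 = A·v_0 = (6, -1).
v_2 = A·v_1 = (10, -6).

v_2 = (10, -6)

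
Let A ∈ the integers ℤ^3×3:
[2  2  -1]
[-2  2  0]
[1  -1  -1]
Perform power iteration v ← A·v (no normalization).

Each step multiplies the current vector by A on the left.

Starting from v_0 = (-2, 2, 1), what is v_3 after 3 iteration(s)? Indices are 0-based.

v_0 = (-2, 2, 1).
v_1 = A·v_0 = (-1, 8, -5).
v_2 = A·v_1 = (19, 18, -4).
v_3 = A·v_2 = (78, -2, 5).

v_3 = (78, -2, 5)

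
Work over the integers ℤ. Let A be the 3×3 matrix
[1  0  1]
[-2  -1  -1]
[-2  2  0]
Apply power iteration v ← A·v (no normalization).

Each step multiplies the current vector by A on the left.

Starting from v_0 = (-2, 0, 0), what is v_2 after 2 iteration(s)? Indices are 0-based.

v_2 = (2, -4, 12)

v_0 = (-2, 0, 0).
v_1 = A·v_0 = (-2, 4, 4).
v_2 = A·v_1 = (2, -4, 12).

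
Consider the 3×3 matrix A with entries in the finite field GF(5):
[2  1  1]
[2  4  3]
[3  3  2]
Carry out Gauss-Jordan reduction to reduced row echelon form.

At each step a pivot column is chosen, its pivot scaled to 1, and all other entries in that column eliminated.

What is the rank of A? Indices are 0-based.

rank = 3

step 1: normalize row 0 (÷2) = (1, 3, 3)
  row 1: subtract 2×row0 = (0, 3, 2)
  row 2: subtract 3×row0 = (0, 4, 3)
step 2: normalize row 1 (÷3) = (0, 1, 4)
  row 0: subtract 3×row1 = (1, 0, 1)
  row 2: subtract 4×row1 = (0, 0, 2)
step 3: normalize row 2 (÷2) = (0, 0, 1)
  row 0: subtract 1×row2 = (1, 0, 0)
  row 1: subtract 4×row2 = (0, 1, 0)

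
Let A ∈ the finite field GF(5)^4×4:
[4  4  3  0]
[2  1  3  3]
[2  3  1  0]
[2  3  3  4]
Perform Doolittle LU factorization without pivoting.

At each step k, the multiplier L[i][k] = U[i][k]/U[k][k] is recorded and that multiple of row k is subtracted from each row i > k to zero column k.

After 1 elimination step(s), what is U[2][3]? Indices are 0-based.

U[2][3] = 0

[col 0] pivot 4
  R1 -= 3*R0 → (0, 4, 4, 3)  (L[1][0] := 3)
  R2 -= 3*R0 → (0, 1, 2, 0)  (L[2][0] := 3)
  R3 -= 3*R0 → (0, 1, 4, 4)  (L[3][0] := 3)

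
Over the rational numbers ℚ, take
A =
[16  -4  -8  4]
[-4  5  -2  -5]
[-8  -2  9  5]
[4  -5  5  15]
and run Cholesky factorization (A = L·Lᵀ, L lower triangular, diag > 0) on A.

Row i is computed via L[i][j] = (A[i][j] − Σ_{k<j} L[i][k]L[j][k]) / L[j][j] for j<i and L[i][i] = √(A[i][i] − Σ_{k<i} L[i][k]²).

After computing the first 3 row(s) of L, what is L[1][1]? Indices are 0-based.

L[1][1] = 2

Step 1: L[0][0] = √(16) = 4.
  L[1][0] = (-4) / L[0][0] = -1.
Step 2: L[1][1] = √(4) = 2.
  L[2][0] = (-8) / L[0][0] = -2.
  L[2][1] = (-4) / L[1][1] = -2.
Step 3: L[2][2] = √(1) = 1.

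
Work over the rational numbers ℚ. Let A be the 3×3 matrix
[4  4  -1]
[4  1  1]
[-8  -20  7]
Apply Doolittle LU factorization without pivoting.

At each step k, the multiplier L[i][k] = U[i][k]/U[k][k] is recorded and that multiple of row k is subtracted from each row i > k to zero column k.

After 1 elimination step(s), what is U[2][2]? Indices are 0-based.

k=0: U[0][0]=4
  eliminate (1,0): mult=1, new row 1: (0, -3, 2); set L[1][0]=1
  eliminate (2,0): mult=-2, new row 2: (0, -12, 5); set L[2][0]=-2

U[2][2] = 5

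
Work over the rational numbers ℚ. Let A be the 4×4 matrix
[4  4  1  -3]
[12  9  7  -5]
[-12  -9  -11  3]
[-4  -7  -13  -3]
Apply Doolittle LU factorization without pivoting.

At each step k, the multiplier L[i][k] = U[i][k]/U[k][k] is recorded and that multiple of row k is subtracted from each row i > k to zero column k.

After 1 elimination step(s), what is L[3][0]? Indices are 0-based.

L[3][0] = -1

k=0: U[0][0]=4
  eliminate (1,0): mult=3, new row 1: (0, -3, 4, 4); set L[1][0]=3
  eliminate (2,0): mult=-3, new row 2: (0, 3, -8, -6); set L[2][0]=-3
  eliminate (3,0): mult=-1, new row 3: (0, -3, -12, -6); set L[3][0]=-1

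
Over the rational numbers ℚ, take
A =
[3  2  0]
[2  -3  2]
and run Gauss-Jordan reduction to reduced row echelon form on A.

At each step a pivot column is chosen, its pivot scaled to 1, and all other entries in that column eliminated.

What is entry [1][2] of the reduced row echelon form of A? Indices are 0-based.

[1] R0 /= 3  ⇒  (1, 2/3, 0)
     R1 -= 2·R0  ⇒  (0, -13/3, 2)
[2] R1 /= -13/3  ⇒  (0, 1, -6/13)
     R0 -= 2/3·R1  ⇒  (1, 0, 4/13)

M[1][2] = -6/13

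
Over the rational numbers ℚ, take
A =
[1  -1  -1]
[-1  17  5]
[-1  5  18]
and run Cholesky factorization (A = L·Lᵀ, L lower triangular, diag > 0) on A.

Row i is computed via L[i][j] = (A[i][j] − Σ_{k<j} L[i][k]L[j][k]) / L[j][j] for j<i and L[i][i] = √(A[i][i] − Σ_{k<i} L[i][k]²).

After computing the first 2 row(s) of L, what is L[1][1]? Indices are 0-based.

L[1][1] = 4

Step 1: L[0][0] = √(1) = 1.
  L[1][0] = (-1) / L[0][0] = -1.
Step 2: L[1][1] = √(16) = 4.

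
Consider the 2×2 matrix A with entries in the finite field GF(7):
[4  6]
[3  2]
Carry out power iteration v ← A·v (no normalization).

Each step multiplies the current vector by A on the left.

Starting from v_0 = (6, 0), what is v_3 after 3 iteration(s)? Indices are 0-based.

v_3 = (1, 2)

v_0 = (6, 0).
v_1 = A·v_0 = (3, 4).
v_2 = A·v_1 = (1, 3).
v_3 = A·v_2 = (1, 2).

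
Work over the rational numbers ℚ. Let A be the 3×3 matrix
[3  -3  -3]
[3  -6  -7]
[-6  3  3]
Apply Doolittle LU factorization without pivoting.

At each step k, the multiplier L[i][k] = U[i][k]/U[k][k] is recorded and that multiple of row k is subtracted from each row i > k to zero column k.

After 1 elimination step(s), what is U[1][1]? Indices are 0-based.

Step 1: pivot at (0,0) is 3.
  row1 ← row1 − (1)·row0  ⇒  L[1][0]=1, U row1=(0, -3, -4)
  row2 ← row2 − (-2)·row0  ⇒  L[2][0]=-2, U row2=(0, -3, -3)

U[1][1] = -3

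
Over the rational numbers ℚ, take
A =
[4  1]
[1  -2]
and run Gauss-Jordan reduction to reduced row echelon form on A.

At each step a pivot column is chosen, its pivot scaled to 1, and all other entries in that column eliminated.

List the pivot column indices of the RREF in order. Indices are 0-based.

[1] R0 /= 4  ⇒  (1, 1/4)
     R1 -= 1·R0  ⇒  (0, -9/4)
[2] R1 /= -9/4  ⇒  (0, 1)
     R0 -= 1/4·R1  ⇒  (1, 0)

pivot columns: 0, 1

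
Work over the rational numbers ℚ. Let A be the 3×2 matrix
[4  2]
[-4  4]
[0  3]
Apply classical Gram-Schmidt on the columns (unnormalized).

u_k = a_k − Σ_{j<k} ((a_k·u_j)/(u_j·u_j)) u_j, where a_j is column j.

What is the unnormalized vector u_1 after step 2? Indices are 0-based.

Step 1: u_0 = a_0 = (4, -4, 0).
Step 2: u_1 = a_1 − (-1/4)·u_0 = (3, 3, 3).

u_1 = (3, 3, 3)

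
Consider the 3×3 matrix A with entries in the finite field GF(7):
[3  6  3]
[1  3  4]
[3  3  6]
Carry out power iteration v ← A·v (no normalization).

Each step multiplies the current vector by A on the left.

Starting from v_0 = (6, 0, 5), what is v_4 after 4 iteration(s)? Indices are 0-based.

v_4 = (5, 3, 2)

v_0 = (6, 0, 5).
v_1 = A·v_0 = (5, 5, 6).
v_2 = A·v_1 = (0, 2, 3).
v_3 = A·v_2 = (0, 4, 3).
v_4 = A·v_3 = (5, 3, 2).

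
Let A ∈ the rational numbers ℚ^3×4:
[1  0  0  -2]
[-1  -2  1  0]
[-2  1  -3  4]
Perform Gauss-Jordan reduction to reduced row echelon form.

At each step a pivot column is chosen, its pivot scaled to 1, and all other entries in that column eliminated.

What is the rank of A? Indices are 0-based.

rank = 3

step 1: normalize row 0 (÷1) = (1, 0, 0, -2)
  row 1: subtract -1×row0 = (0, -2, 1, -2)
  row 2: subtract -2×row0 = (0, 1, -3, 0)
step 2: normalize row 1 (÷-2) = (0, 1, -1/2, 1)
  row 2: subtract 1×row1 = (0, 0, -5/2, -1)
step 3: normalize row 2 (÷-5/2) = (0, 0, 1, 2/5)
  row 1: subtract -1/2×row2 = (0, 1, 0, 6/5)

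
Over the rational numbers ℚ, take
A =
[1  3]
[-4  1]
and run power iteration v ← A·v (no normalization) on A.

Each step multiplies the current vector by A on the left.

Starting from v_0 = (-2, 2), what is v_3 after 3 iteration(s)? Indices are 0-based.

v_0 = (-2, 2).
v_1 = A·v_0 = (4, 10).
v_2 = A·v_1 = (34, -6).
v_3 = A·v_2 = (16, -142).

v_3 = (16, -142)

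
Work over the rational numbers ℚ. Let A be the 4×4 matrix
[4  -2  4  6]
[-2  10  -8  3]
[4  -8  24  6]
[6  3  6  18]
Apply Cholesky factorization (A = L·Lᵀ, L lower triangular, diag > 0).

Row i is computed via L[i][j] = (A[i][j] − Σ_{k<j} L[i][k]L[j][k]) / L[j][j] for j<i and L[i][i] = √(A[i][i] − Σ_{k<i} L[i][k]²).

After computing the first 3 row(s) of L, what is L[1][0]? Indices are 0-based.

Step 1: L[0][0] = √(4) = 2.
  L[1][0] = (-2) / L[0][0] = -1.
Step 2: L[1][1] = √(9) = 3.
  L[2][0] = (4) / L[0][0] = 2.
  L[2][1] = (-6) / L[1][1] = -2.
Step 3: L[2][2] = √(16) = 4.

L[1][0] = -1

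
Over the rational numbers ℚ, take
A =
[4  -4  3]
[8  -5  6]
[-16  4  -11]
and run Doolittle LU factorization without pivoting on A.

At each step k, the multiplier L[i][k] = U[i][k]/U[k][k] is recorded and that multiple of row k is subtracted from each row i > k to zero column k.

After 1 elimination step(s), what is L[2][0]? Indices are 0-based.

k=0: U[0][0]=4
  eliminate (1,0): mult=2, new row 1: (0, 3, 0); set L[1][0]=2
  eliminate (2,0): mult=-4, new row 2: (0, -12, 1); set L[2][0]=-4

L[2][0] = -4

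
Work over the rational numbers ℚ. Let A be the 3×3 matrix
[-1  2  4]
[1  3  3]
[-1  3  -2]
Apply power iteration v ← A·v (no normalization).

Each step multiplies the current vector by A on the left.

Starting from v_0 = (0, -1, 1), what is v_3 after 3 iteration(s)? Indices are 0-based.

v_3 = (28, -37, -33)

v_0 = (0, -1, 1).
v_1 = A·v_0 = (2, 0, -5).
v_2 = A·v_1 = (-22, -13, 8).
v_3 = A·v_2 = (28, -37, -33).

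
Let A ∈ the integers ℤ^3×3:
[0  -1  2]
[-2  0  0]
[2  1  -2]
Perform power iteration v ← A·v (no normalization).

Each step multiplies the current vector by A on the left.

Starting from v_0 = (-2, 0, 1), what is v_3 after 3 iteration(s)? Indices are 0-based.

v_3 = (44, 32, -76)

v_0 = (-2, 0, 1).
v_1 = A·v_0 = (2, 4, -6).
v_2 = A·v_1 = (-16, -4, 20).
v_3 = A·v_2 = (44, 32, -76).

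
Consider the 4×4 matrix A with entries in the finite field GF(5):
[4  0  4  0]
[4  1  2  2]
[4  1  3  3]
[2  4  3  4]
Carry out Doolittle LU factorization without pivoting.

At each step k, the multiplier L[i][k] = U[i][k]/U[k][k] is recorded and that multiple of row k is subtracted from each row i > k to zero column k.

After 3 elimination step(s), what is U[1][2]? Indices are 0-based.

[col 0] pivot 4
  R1 -= 1*R0 → (0, 1, 3, 2)  (L[1][0] := 1)
  R2 -= 1*R0 → (0, 1, 4, 3)  (L[2][0] := 1)
  R3 -= 3*R0 → (0, 4, 1, 4)  (L[3][0] := 3)
[col 1] pivot 1
  R2 -= 1*R1 → (0, 0, 1, 1)  (L[2][1] := 1)
  R3 -= 4*R1 → (0, 0, 4, 1)  (L[3][1] := 4)
[col 2] pivot 1
  R3 -= 4*R2 → (0, 0, 0, 2)  (L[3][2] := 4)

U[1][2] = 3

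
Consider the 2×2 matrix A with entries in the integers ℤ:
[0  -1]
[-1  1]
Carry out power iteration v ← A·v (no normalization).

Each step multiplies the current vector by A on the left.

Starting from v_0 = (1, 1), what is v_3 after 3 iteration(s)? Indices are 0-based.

v_3 = (-1, 1)

v_0 = (1, 1).
v_1 = A·v_0 = (-1, 0).
v_2 = A·v_1 = (0, 1).
v_3 = A·v_2 = (-1, 1).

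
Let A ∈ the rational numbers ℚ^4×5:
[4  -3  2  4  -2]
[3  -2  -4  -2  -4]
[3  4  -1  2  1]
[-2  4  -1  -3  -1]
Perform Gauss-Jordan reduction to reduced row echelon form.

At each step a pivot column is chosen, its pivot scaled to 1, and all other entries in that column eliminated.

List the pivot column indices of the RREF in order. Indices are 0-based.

pivot(0,0)=4: scale R0 → (1, -3/4, 1/2, 1, -1/2)
  clear (1,0): R1 −= (3)R0 → (0, 1/4, -11/2, -5, -5/2)
  clear (2,0): R2 −= (3)R0 → (0, 25/4, -5/2, -1, 5/2)
  clear (3,0): R3 −= (-2)R0 → (0, 5/2, 0, -1, -2)
pivot(1,1)=1/4: scale R1 → (0, 1, -22, -20, -10)
  clear (0,1): R0 −= (-3/4)R1 → (1, 0, -16, -14, -8)
  clear (2,1): R2 −= (25/4)R1 → (0, 0, 135, 124, 65)
  clear (3,1): R3 −= (5/2)R1 → (0, 0, 55, 49, 23)
pivot(2,2)=135: scale R2 → (0, 0, 1, 124/135, 13/27)
  clear (0,2): R0 −= (-16)R2 → (1, 0, 0, 94/135, -8/27)
  clear (1,2): R1 −= (-22)R2 → (0, 1, 0, 28/135, 16/27)
  clear (3,2): R3 −= (55)R2 → (0, 0, 0, -41/27, -94/27)
pivot(3,3)=-41/27: scale R3 → (0, 0, 0, 1, 94/41)
  clear (0,3): R0 −= (94/135)R3 → (1, 0, 0, 0, -388/205)
  clear (1,3): R1 −= (28/135)R3 → (0, 1, 0, 0, 24/205)
  clear (2,3): R2 −= (124/135)R3 → (0, 0, 1, 0, -333/205)

pivot columns: 0, 1, 2, 3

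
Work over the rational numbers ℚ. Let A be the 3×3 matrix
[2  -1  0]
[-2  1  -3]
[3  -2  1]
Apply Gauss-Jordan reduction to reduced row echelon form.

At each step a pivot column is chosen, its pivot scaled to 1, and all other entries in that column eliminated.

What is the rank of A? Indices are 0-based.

rank = 3

pivot(0,0)=2: scale R0 → (1, -1/2, 0)
  clear (1,0): R1 −= (-2)R0 → (0, 0, -3)
  clear (2,0): R2 −= (3)R0 → (0, -1/2, 1)
pivot(1,1): swap R1↔R2
pivot(1,1)=-1/2: scale R1 → (0, 1, -2)
  clear (0,1): R0 −= (-1/2)R1 → (1, 0, -1)
pivot(2,2)=-3: scale R2 → (0, 0, 1)
  clear (0,2): R0 −= (-1)R2 → (1, 0, 0)
  clear (1,2): R1 −= (-2)R2 → (0, 1, 0)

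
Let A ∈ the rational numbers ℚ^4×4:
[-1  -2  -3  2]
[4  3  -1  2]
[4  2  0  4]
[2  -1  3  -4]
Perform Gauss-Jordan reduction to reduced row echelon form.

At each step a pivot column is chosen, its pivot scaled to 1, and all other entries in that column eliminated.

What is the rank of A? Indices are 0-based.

rank = 4

step 1: normalize row 0 (÷-1) = (1, 2, 3, -2)
  row 1: subtract 4×row0 = (0, -5, -13, 10)
  row 2: subtract 4×row0 = (0, -6, -12, 12)
  row 3: subtract 2×row0 = (0, -5, -3, 0)
step 2: normalize row 1 (÷-5) = (0, 1, 13/5, -2)
  row 0: subtract 2×row1 = (1, 0, -11/5, 2)
  row 2: subtract -6×row1 = (0, 0, 18/5, 0)
  row 3: subtract -5×row1 = (0, 0, 10, -10)
step 3: normalize row 2 (÷18/5) = (0, 0, 1, 0)
  row 0: subtract -11/5×row2 = (1, 0, 0, 2)
  row 1: subtract 13/5×row2 = (0, 1, 0, -2)
  row 3: subtract 10×row2 = (0, 0, 0, -10)
step 4: normalize row 3 (÷-10) = (0, 0, 0, 1)
  row 0: subtract 2×row3 = (1, 0, 0, 0)
  row 1: subtract -2×row3 = (0, 1, 0, 0)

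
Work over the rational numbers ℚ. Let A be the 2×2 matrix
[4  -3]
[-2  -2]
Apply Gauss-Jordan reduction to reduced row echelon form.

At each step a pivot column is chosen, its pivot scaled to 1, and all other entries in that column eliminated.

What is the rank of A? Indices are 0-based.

[1] R0 /= 4  ⇒  (1, -3/4)
     R1 -= -2·R0  ⇒  (0, -7/2)
[2] R1 /= -7/2  ⇒  (0, 1)
     R0 -= -3/4·R1  ⇒  (1, 0)

rank = 2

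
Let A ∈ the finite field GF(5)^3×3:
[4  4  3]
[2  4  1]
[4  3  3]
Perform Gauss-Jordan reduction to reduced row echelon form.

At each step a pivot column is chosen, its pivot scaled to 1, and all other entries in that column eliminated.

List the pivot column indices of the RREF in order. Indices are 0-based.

pivot columns: 0, 1, 2

pivot(0,0)=4: scale R0 → (1, 1, 2)
  clear (1,0): R1 −= (2)R0 → (0, 2, 2)
  clear (2,0): R2 −= (4)R0 → (0, 4, 0)
pivot(1,1)=2: scale R1 → (0, 1, 1)
  clear (0,1): R0 −= (1)R1 → (1, 0, 1)
  clear (2,1): R2 −= (4)R1 → (0, 0, 1)
pivot(2,2)=1: scale R2 → (0, 0, 1)
  clear (0,2): R0 −= (1)R2 → (1, 0, 0)
  clear (1,2): R1 −= (1)R2 → (0, 1, 0)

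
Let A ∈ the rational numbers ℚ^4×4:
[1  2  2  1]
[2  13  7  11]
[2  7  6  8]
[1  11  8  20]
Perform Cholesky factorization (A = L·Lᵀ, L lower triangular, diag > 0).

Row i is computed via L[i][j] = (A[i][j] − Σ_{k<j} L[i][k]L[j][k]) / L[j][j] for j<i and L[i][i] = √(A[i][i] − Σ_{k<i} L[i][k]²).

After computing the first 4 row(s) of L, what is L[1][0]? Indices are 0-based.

Step 1: L[0][0] = √(1) = 1.
  L[1][0] = (2) / L[0][0] = 2.
Step 2: L[1][1] = √(9) = 3.
  L[2][0] = (2) / L[0][0] = 2.
  L[2][1] = (3) / L[1][1] = 1.
Step 3: L[2][2] = √(1) = 1.
  L[3][0] = (1) / L[0][0] = 1.
  L[3][1] = (9) / L[1][1] = 3.
  L[3][2] = (3) / L[2][2] = 3.
Step 4: L[3][3] = √(1) = 1.

L[1][0] = 2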